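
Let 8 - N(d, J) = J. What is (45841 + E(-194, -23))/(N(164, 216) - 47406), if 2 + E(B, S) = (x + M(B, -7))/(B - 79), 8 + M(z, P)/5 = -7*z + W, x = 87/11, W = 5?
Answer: -137579905/142984842 ≈ -0.96220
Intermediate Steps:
x = 87/11 (x = 87*(1/11) = 87/11 ≈ 7.9091)
N(d, J) = 8 - J
M(z, P) = -15 - 35*z (M(z, P) = -40 + 5*(-7*z + 5) = -40 + 5*(5 - 7*z) = -40 + (25 - 35*z) = -15 - 35*z)
E(B, S) = -2 + (-78/11 - 35*B)/(-79 + B) (E(B, S) = -2 + (87/11 + (-15 - 35*B))/(B - 79) = -2 + (-78/11 - 35*B)/(-79 + B))
(45841 + E(-194, -23))/(N(164, 216) - 47406) = (45841 + (1660 - 407*(-194))/(11*(-79 - 194)))/((8 - 1*216) - 47406) = (45841 + (1/11)*(1660 + 78958)/(-273))/((8 - 216) - 47406) = (45841 + (1/11)*(-1/273)*80618)/(-208 - 47406) = (45841 - 80618/3003)/(-47614) = (137579905/3003)*(-1/47614) = -137579905/142984842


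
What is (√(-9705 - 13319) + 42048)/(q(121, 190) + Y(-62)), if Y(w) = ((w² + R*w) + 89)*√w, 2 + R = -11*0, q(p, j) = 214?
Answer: 499904/56695513 + 8114*√89218/510259617 - 9477152*I*√62/56695513 + 428*I*√1439/510259617 ≈ 0.013567 - 1.3162*I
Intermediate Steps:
R = -2 (R = -2 - 11*0 = -2 + 0 = -2)
Y(w) = √w*(89 + w² - 2*w) (Y(w) = ((w² - 2*w) + 89)*√w = (89 + w² - 2*w)*√w = √w*(89 + w² - 2*w))
(√(-9705 - 13319) + 42048)/(q(121, 190) + Y(-62)) = (√(-9705 - 13319) + 42048)/(214 + √(-62)*(89 + (-62)² - 2*(-62))) = (√(-23024) + 42048)/(214 + (I*√62)*(89 + 3844 + 124)) = (4*I*√1439 + 42048)/(214 + (I*√62)*4057) = (42048 + 4*I*√1439)/(214 + 4057*I*√62)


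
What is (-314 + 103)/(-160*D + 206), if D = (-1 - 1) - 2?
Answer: -211/846 ≈ -0.24941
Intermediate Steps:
D = -4 (D = -2 - 2 = -4)
(-314 + 103)/(-160*D + 206) = (-314 + 103)/(-160*(-4) + 206) = -211/(640 + 206) = -211/846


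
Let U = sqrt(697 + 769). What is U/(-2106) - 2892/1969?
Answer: -2892/1969 - sqrt(1466)/2106 ≈ -1.4869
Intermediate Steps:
U = sqrt(1466) ≈ 38.288
U/(-2106) - 2892/1969 = sqrt(1466)/(-2106) - 2892/1969 = sqrt(1466)*(-1/2106) - 2892*1/1969 = -sqrt(1466)/2106 - 2892/1969 = -2892/1969 - sqrt(1466)/2106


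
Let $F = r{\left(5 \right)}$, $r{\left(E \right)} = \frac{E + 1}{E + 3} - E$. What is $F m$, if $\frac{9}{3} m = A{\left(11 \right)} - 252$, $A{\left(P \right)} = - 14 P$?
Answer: $\frac{3451}{6} \approx 575.17$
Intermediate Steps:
$r{\left(E \right)} = - E + \frac{1 + E}{3 + E}$ ($r{\left(E \right)} = \frac{1 + E}{3 + E} - E = - E + \frac{1 + E}{3 + E}$)
$m = - \frac{406}{3}$ ($m = \frac{\left(-14\right) 11 - 252}{3} = \frac{-154 - 252}{3} = \frac{1}{3} \left(-406\right) = - \frac{406}{3} \approx -135.33$)
$F = - \frac{17}{4}$ ($F = \frac{1 - 5^{2} - 10}{3 + 5} = \frac{1 - 25 - 10}{8} = \frac{1}{8} \left(-34\right) = - \frac{17}{4} \approx -4.25$)
$F m = \left(- \frac{17}{4}\right) \left(- \frac{406}{3}\right) = \frac{3451}{6}$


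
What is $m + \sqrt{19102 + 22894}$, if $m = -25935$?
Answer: $-25935 + 2 \sqrt{10499} \approx -25730.0$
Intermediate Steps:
$m + \sqrt{19102 + 22894} = -25935 + \sqrt{19102 + 22894} = -25935 + \sqrt{41996} = -25935 + 2 \sqrt{10499}$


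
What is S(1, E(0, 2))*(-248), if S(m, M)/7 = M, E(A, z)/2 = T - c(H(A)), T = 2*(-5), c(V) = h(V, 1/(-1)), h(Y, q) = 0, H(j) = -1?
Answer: 34720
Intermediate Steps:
c(V) = 0
T = -10
E(A, z) = -20 (E(A, z) = 2*(-10 - 1*0) = 2*(-10 + 0) = 2*(-10) = -20)
S(m, M) = 7*M
S(1, E(0, 2))*(-248) = (7*(-20))*(-248) = -140*(-248) = 34720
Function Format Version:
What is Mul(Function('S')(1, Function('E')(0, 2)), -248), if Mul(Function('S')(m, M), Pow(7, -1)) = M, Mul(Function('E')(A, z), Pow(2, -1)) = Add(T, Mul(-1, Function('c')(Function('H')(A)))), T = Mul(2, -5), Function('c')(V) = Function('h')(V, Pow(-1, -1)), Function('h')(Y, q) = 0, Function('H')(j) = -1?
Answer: 34720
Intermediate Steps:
Function('c')(V) = 0
T = -10
Function('E')(A, z) = -20 (Function('E')(A, z) = Mul(2, Add(-10, Mul(-1, 0))) = Mul(2, Add(-10, 0)) = Mul(2, -10) = -20)
Function('S')(m, M) = Mul(7, M)
Mul(Function('S')(1, Function('E')(0, 2)), -248) = Mul(Mul(7, -20), -248) = Mul(-140, -248) = 34720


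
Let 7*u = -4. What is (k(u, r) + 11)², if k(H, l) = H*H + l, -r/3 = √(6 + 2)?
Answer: 480897/2401 - 6660*√2/49 ≈ 8.0727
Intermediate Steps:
u = -4/7 (u = (⅐)*(-4) = -4/7 ≈ -0.57143)
r = -6*√2 (r = -3*√(6 + 2) = -6*√2 ≈ -8.4853)
k(H, l) = l + H² (k(H, l) = H² + l = l + H²)
(k(u, r) + 11)² = ((-6*√2 + (-4/7)²) + 11)² = ((-6*√2 + 16/49) + 11)² = ((16/49 - 6*√2) + 11)² = (555/49 - 6*√2)²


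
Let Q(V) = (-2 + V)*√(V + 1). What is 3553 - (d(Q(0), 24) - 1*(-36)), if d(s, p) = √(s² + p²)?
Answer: 3517 - 2*√145 ≈ 3492.9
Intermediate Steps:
Q(V) = √(1 + V)*(-2 + V) (Q(V) = (-2 + V)*√(1 + V) = √(1 + V)*(-2 + V))
d(s, p) = √(p² + s²)
3553 - (d(Q(0), 24) - 1*(-36)) = 3553 - (√(24² + (√(1 + 0)*(-2 + 0))²) - 1*(-36)) = 3553 - (√(576 + (√1*(-2))²) + 36) = 3553 - (√(576 + (1*(-2))²) + 36) = 3553 - (√(576 + (-2)²) + 36) = 3553 - (√(576 + 4) + 36) = 3553 - (√580 + 36) = 3553 - (2*√145 + 36) = 3553 - (36 + 2*√145) = 3553 + (-36 - 2*√145) = 3517 - 2*√145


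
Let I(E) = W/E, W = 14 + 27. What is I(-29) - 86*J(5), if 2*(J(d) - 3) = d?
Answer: -13758/29 ≈ -474.41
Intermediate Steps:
J(d) = 3 + d/2
W = 41
I(E) = 41/E
I(-29) - 86*J(5) = 41/(-29) - 86*(3 + (½)*5) = 41*(-1/29) - 86*(3 + 5/2) = -41/29 - 86*11/2 = -41/29 - 1*473 = -41/29 - 473 = -13758/29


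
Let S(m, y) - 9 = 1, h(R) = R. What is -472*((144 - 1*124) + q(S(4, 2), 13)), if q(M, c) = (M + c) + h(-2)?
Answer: -19352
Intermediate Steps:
S(m, y) = 10 (S(m, y) = 9 + 1 = 10)
q(M, c) = -2 + M + c (q(M, c) = (M + c) - 2 = -2 + M + c)
-472*((144 - 1*124) + q(S(4, 2), 13)) = -472*((144 - 1*124) + (-2 + 10 + 13)) = -472*((144 - 124) + 21) = -472*(20 + 21) = -472*41 = -19352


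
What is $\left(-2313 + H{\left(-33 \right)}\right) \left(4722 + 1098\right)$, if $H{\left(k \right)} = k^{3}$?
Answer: $-222615000$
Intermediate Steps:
$\left(-2313 + H{\left(-33 \right)}\right) \left(4722 + 1098\right) = \left(-2313 + \left(-33\right)^{3}\right) \left(4722 + 1098\right) = \left(-2313 - 35937\right) 5820 = \left(-38250\right) 5820 = -222615000$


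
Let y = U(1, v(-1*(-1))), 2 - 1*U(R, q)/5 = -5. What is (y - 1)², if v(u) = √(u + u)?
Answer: 1156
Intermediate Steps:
v(u) = √2*√u (v(u) = √(2*u) = √2*√u)
U(R, q) = 35 (U(R, q) = 10 - 5*(-5) = 10 + 25 = 35)
y = 35
(y - 1)² = (35 - 1)² = 34² = 1156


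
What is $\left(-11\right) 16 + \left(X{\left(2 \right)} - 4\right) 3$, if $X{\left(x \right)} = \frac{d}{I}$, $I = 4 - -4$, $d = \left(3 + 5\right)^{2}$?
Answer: $-164$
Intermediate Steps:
$d = 64$ ($d = 8^{2} = 64$)
$I = 8$ ($I = 4 + 4 = 8$)
$X{\left(x \right)} = 8$ ($X{\left(x \right)} = \frac{64}{8} = 64 \cdot \frac{1}{8} = 8$)
$\left(-11\right) 16 + \left(X{\left(2 \right)} - 4\right) 3 = \left(-11\right) 16 + \left(8 - 4\right) 3 = -176 + 4 \cdot 3 = -176 + 12 = -164$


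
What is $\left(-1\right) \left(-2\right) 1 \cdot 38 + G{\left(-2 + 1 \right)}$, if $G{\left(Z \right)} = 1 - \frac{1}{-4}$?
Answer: $\frac{309}{4} \approx 77.25$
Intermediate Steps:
$G{\left(Z \right)} = \frac{5}{4}$ ($G{\left(Z \right)} = 1 - - \frac{1}{4} = 1 + \frac{1}{4} = \frac{5}{4}$)
$\left(-1\right) \left(-2\right) 1 \cdot 38 + G{\left(-2 + 1 \right)} = \left(-1\right) \left(-2\right) 1 \cdot 38 + \frac{5}{4} = 2 \cdot 1 \cdot 38 + \frac{5}{4} = 2 \cdot 38 + \frac{5}{4} = 76 + \frac{5}{4} = \frac{309}{4}$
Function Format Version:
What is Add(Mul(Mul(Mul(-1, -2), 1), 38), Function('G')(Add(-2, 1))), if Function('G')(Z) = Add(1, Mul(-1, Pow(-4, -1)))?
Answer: Rational(309, 4) ≈ 77.250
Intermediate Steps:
Function('G')(Z) = Rational(5, 4) (Function('G')(Z) = Add(1, Mul(-1, Rational(-1, 4))) = Add(1, Rational(1, 4)) = Rational(5, 4))
Add(Mul(Mul(Mul(-1, -2), 1), 38), Function('G')(Add(-2, 1))) = Add(Mul(Mul(Mul(-1, -2), 1), 38), Rational(5, 4)) = Add(Mul(Mul(2, 1), 38), Rational(5, 4)) = Add(Mul(2, 38), Rational(5, 4)) = Add(76, Rational(5, 4)) = Rational(309, 4)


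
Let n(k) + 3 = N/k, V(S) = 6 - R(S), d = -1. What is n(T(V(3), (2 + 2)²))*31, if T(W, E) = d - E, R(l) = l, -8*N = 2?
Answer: -6293/68 ≈ -92.544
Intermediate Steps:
N = -¼ (N = -⅛*2 = -¼ ≈ -0.25000)
V(S) = 6 - S
T(W, E) = -1 - E
n(k) = -3 - 1/(4*k)
n(T(V(3), (2 + 2)²))*31 = (-3 - 1/(4*(-1 - (2 + 2)²)))*31 = (-3 - 1/(4*(-1 - 1*4²)))*31 = (-3 - 1/(4*(-1 - 1*16)))*31 = (-3 - 1/(4*(-1 - 16)))*31 = (-3 - ¼/(-17))*31 = (-3 - ¼*(-1/17))*31 = (-3 + 1/68)*31 = -203/68*31 = -6293/68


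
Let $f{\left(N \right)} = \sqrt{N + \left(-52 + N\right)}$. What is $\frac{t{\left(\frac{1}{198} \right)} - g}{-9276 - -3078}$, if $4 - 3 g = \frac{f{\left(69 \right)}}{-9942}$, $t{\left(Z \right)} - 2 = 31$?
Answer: $- \frac{95}{18594} + \frac{\sqrt{86}}{184861548} \approx -0.0051091$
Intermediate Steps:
$t{\left(Z \right)} = 33$ ($t{\left(Z \right)} = 2 + 31 = 33$)
$f{\left(N \right)} = \sqrt{-52 + 2 N}$
$g = \frac{4}{3} + \frac{\sqrt{86}}{29826}$ ($g = \frac{4}{3} - \frac{\sqrt{-52 + 2 \cdot 69} \frac{1}{-9942}}{3} = \frac{4}{3} - \frac{\sqrt{-52 + 138} \left(- \frac{1}{9942}\right)}{3} = \frac{4}{3} - \frac{\sqrt{86} \left(- \frac{1}{9942}\right)}{3} = \frac{4}{3} - \frac{\left(- \frac{1}{9942}\right) \sqrt{86}}{3} = \frac{4}{3} + \frac{\sqrt{86}}{29826} \approx 1.3336$)
$\frac{t{\left(\frac{1}{198} \right)} - g}{-9276 - -3078} = \frac{33 - \left(\frac{4}{3} + \frac{\sqrt{86}}{29826}\right)}{-9276 - -3078} = \frac{33 - \left(\frac{4}{3} + \frac{\sqrt{86}}{29826}\right)}{-9276 + 3078} = \frac{\frac{95}{3} - \frac{\sqrt{86}}{29826}}{-6198} = \left(\frac{95}{3} - \frac{\sqrt{86}}{29826}\right) \left(- \frac{1}{6198}\right) = - \frac{95}{18594} + \frac{\sqrt{86}}{184861548}$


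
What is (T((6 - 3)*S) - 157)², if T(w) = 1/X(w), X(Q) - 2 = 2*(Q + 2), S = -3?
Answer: 3553225/144 ≈ 24675.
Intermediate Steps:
X(Q) = 6 + 2*Q (X(Q) = 2 + 2*(Q + 2) = 2 + 2*(2 + Q) = 2 + (4 + 2*Q) = 6 + 2*Q)
T(w) = 1/(6 + 2*w)
(T((6 - 3)*S) - 157)² = (1/(2*(3 + (6 - 3)*(-3))) - 157)² = (1/(2*(3 + 3*(-3))) - 157)² = (1/(2*(3 - 9)) - 157)² = ((½)/(-6) - 157)² = ((½)*(-⅙) - 157)² = (-1/12 - 157)² = (-1885/12)² = 3553225/144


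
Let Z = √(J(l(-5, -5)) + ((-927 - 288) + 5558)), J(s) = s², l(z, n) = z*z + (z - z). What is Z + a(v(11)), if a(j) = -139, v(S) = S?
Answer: -139 + 6*√138 ≈ -68.516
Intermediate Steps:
l(z, n) = z² (l(z, n) = z² + 0 = z²)
Z = 6*√138 (Z = √(((-5)²)² + ((-927 - 288) + 5558)) = √(25² + (-1215 + 5558)) = √(625 + 4343) = √4968 = 6*√138 ≈ 70.484)
Z + a(v(11)) = 6*√138 - 139 = -139 + 6*√138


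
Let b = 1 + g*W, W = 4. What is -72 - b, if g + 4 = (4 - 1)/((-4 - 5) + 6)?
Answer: -53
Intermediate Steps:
g = -5 (g = -4 + (4 - 1)/((-4 - 5) + 6) = -4 + 3/(-9 + 6) = -4 + 3/(-3) = -4 + 3*(-⅓) = -4 - 1 = -5)
b = -19 (b = 1 - 5*4 = 1 - 20 = -19)
-72 - b = -72 - 1*(-19) = -72 + 19 = -53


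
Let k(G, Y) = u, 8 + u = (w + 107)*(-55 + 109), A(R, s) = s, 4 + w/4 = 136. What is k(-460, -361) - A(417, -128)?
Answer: 34410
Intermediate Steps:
w = 528 (w = -16 + 4*136 = -16 + 544 = 528)
u = 34282 (u = -8 + (528 + 107)*(-55 + 109) = -8 + 635*54 = -8 + 34290 = 34282)
k(G, Y) = 34282
k(-460, -361) - A(417, -128) = 34282 - 1*(-128) = 34282 + 128 = 34410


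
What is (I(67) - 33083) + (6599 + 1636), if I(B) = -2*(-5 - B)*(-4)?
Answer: -25424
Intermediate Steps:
I(B) = -40 - 8*B (I(B) = (10 + 2*B)*(-4) = -40 - 8*B)
(I(67) - 33083) + (6599 + 1636) = ((-40 - 8*67) - 33083) + (6599 + 1636) = ((-40 - 536) - 33083) + 8235 = (-576 - 33083) + 8235 = -33659 + 8235 = -25424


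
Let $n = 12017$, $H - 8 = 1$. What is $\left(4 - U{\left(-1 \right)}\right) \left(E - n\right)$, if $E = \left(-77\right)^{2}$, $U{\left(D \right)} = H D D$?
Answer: $30440$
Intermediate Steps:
$H = 9$ ($H = 8 + 1 = 9$)
$U{\left(D \right)} = 9 D^{2}$ ($U{\left(D \right)} = 9 D D = 9 D^{2}$)
$E = 5929$
$\left(4 - U{\left(-1 \right)}\right) \left(E - n\right) = \left(4 - 9 \left(-1\right)^{2}\right) \left(5929 - 12017\right) = \left(4 - 9 \cdot 1\right) \left(5929 - 12017\right) = \left(4 - 9\right) \left(-6088\right) = \left(-5\right) \left(-6088\right) = 30440$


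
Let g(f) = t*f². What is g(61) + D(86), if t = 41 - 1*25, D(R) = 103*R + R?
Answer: 68480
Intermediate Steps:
D(R) = 104*R
t = 16 (t = 41 - 25 = 16)
g(f) = 16*f²
g(61) + D(86) = 16*61² + 104*86 = 16*3721 + 8944 = 59536 + 8944 = 68480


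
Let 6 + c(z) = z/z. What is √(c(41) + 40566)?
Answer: √40561 ≈ 201.40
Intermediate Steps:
c(z) = -5 (c(z) = -6 + z/z = -6 + 1 = -5)
√(c(41) + 40566) = √(-5 + 40566) = √40561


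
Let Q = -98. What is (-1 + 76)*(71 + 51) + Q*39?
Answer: 5328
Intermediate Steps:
(-1 + 76)*(71 + 51) + Q*39 = (-1 + 76)*(71 + 51) - 98*39 = 75*122 - 3822 = 9150 - 3822 = 5328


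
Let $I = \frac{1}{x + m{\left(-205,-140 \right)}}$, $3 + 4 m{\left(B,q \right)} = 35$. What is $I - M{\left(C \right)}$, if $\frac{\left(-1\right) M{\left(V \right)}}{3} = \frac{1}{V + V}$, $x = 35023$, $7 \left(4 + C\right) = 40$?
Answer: $\frac{245225}{280248} \approx 0.87503$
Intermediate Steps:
$C = \frac{12}{7}$ ($C = -4 + \frac{1}{7} \cdot 40 = -4 + \frac{40}{7} = \frac{12}{7} \approx 1.7143$)
$m{\left(B,q \right)} = 8$ ($m{\left(B,q \right)} = - \frac{3}{4} + \frac{1}{4} \cdot 35 = - \frac{3}{4} + \frac{35}{4} = 8$)
$M{\left(V \right)} = - \frac{3}{2 V}$ ($M{\left(V \right)} = - \frac{3}{V + V} = - \frac{3}{2 V}$)
$I = \frac{1}{35031}$ ($I = \frac{1}{35023 + 8} = \frac{1}{35031} \approx 2.8546 \cdot 10^{-5}$)
$I - M{\left(C \right)} = \frac{1}{35031} - - \frac{3}{2 \cdot \frac{12}{7}} = \frac{1}{35031} - \left(- \frac{3}{2}\right) \frac{7}{12} = \frac{1}{35031} - - \frac{7}{8} = \frac{1}{35031} + \frac{7}{8} = \frac{245225}{280248}$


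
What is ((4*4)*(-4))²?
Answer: 4096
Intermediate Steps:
((4*4)*(-4))² = (16*(-4))² = (-64)² = 4096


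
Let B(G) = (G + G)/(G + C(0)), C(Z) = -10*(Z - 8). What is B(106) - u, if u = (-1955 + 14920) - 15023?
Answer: 191500/93 ≈ 2059.1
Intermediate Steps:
C(Z) = 80 - 10*Z (C(Z) = -10*(-8 + Z) = 80 - 10*Z)
B(G) = 2*G/(80 + G) (B(G) = (G + G)/(G + (80 - 10*0)) = (2*G)/(G + (80 + 0)) = (2*G)/(G + 80) = (2*G)/(80 + G) = 2*G/(80 + G))
u = -2058 (u = 12965 - 15023 = -2058)
B(106) - u = 2*106/(80 + 106) - 1*(-2058) = 2*106/186 + 2058 = 2*106*(1/186) + 2058 = 106/93 + 2058 = 191500/93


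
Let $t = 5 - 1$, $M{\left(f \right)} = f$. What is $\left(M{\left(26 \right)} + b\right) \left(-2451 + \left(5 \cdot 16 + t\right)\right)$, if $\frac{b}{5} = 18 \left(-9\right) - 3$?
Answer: $1891233$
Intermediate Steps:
$b = -825$ ($b = 5 \left(18 \left(-9\right) - 3\right) = 5 \left(-162 - 3\right) = 5 \left(-165\right) = -825$)
$t = 4$
$\left(M{\left(26 \right)} + b\right) \left(-2451 + \left(5 \cdot 16 + t\right)\right) = \left(26 - 825\right) \left(-2451 + \left(5 \cdot 16 + 4\right)\right) = - 799 \left(-2451 + \left(80 + 4\right)\right) = - 799 \left(-2451 + 84\right) = \left(-799\right) \left(-2367\right) = 1891233$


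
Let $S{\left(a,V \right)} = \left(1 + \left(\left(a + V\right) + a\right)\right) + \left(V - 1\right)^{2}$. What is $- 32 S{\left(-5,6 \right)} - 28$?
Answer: $-732$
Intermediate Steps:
$S{\left(a,V \right)} = 1 + V + \left(-1 + V\right)^{2} + 2 a$ ($S{\left(a,V \right)} = \left(1 + \left(\left(V + a\right) + a\right)\right) + \left(-1 + V\right)^{2} = \left(1 + \left(V + 2 a\right)\right) + \left(-1 + V\right)^{2} = \left(1 + V + 2 a\right) + \left(-1 + V\right)^{2} = 1 + V + \left(-1 + V\right)^{2} + 2 a$)
$- 32 S{\left(-5,6 \right)} - 28 = - 32 \left(2 + 6^{2} - 6 + 2 \left(-5\right)\right) - 28 = - 32 \left(2 + 36 - 6 - 10\right) - 28 = \left(-32\right) 22 - 28 = -704 - 28 = -732$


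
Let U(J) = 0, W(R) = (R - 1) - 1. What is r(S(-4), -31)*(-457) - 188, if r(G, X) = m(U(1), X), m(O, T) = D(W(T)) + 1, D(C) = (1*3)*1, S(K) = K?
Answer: -2016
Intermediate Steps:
W(R) = -2 + R (W(R) = (-1 + R) - 1 = -2 + R)
D(C) = 3 (D(C) = 3*1 = 3)
m(O, T) = 4 (m(O, T) = 3 + 1 = 4)
r(G, X) = 4
r(S(-4), -31)*(-457) - 188 = 4*(-457) - 188 = -1828 - 188 = -2016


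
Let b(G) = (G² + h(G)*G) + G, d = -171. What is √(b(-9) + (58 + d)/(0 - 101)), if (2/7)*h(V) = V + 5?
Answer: 13*√12019/101 ≈ 14.111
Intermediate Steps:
h(V) = 35/2 + 7*V/2 (h(V) = 7*(V + 5)/2 = 7*(5 + V)/2 = 35/2 + 7*V/2)
b(G) = G + G² + G*(35/2 + 7*G/2) (b(G) = (G² + (35/2 + 7*G/2)*G) + G = (G² + G*(35/2 + 7*G/2)) + G = G + G² + G*(35/2 + 7*G/2))
√(b(-9) + (58 + d)/(0 - 101)) = √((½)*(-9)*(37 + 9*(-9)) + (58 - 171)/(0 - 101)) = √((½)*(-9)*(37 - 81) - 113/(-101)) = √((½)*(-9)*(-44) - 113*(-1/101)) = √(198 + 113/101) = √(20111/101) = 13*√12019/101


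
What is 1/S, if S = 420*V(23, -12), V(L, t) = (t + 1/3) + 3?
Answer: -1/3640 ≈ -0.00027473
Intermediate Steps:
V(L, t) = 10/3 + t (V(L, t) = (t + ⅓) + 3 = (⅓ + t) + 3 = 10/3 + t)
S = -3640 (S = 420*(10/3 - 12) = 420*(-26/3) = -3640)
1/S = 1/(-3640) = -1/3640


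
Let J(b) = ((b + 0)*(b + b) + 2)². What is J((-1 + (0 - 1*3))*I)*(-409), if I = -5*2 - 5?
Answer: -21214340836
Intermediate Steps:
I = -15 (I = -10 - 5 = -15)
J(b) = (2 + 2*b²)² (J(b) = (b*(2*b) + 2)² = (2*b² + 2)² = (2 + 2*b²)²)
J((-1 + (0 - 1*3))*I)*(-409) = (4*(1 + ((-1 + (0 - 1*3))*(-15))²)²)*(-409) = (4*(1 + ((-1 + (0 - 3))*(-15))²)²)*(-409) = (4*(1 + ((-1 - 3)*(-15))²)²)*(-409) = (4*(1 + (-4*(-15))²)²)*(-409) = (4*(1 + 60²)²)*(-409) = (4*(1 + 3600)²)*(-409) = (4*3601²)*(-409) = (4*12967201)*(-409) = 51868804*(-409) = -21214340836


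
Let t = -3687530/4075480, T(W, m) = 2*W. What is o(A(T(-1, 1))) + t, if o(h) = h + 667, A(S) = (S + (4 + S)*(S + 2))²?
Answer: 273095955/407548 ≈ 670.09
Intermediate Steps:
t = -368753/407548 (t = -3687530*1/4075480 = -368753/407548 ≈ -0.90481)
A(S) = (S + (2 + S)*(4 + S))² (A(S) = (S + (4 + S)*(2 + S))² = (S + (2 + S)*(4 + S))²)
o(h) = 667 + h
o(A(T(-1, 1))) + t = (667 + (8 + (2*(-1))² + 7*(2*(-1)))²) - 368753/407548 = (667 + (8 + (-2)² + 7*(-2))²) - 368753/407548 = (667 + (8 + 4 - 14)²) - 368753/407548 = (667 + (-2)²) - 368753/407548 = (667 + 4) - 368753/407548 = 671 - 368753/407548 = 273095955/407548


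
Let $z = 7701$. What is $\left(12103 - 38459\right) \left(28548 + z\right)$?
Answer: $-955378644$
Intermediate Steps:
$\left(12103 - 38459\right) \left(28548 + z\right) = \left(12103 - 38459\right) \left(28548 + 7701\right) = \left(-26356\right) 36249 = -955378644$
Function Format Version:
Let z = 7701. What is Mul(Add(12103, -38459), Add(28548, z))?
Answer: -955378644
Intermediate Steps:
Mul(Add(12103, -38459), Add(28548, z)) = Mul(Add(12103, -38459), Add(28548, 7701)) = Mul(-26356, 36249) = -955378644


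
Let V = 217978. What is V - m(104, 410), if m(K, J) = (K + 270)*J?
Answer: 64638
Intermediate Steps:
m(K, J) = J*(270 + K) (m(K, J) = (270 + K)*J = J*(270 + K))
V - m(104, 410) = 217978 - 410*(270 + 104) = 217978 - 410*374 = 217978 - 1*153340 = 217978 - 153340 = 64638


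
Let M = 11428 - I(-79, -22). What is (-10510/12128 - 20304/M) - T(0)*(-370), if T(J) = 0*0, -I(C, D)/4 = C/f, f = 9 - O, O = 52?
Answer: -984787151/372723760 ≈ -2.6421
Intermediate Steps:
f = -43 (f = 9 - 1*52 = 9 - 52 = -43)
I(C, D) = 4*C/43 (I(C, D) = -4*C/(-43) = -4*C*(-1)/43 = -(-4)*C/43 = 4*C/43)
T(J) = 0
M = 491720/43 (M = 11428 - 4*(-79)/43 = 11428 - 1*(-316/43) = 11428 + 316/43 = 491720/43 ≈ 11435.)
(-10510/12128 - 20304/M) - T(0)*(-370) = (-10510/12128 - 20304/491720/43) - 0*(-370) = (-10510*1/12128 - 20304*43/491720) - 1*0 = (-5255/6064 - 109134/61465) + 0 = -984787151/372723760 + 0 = -984787151/372723760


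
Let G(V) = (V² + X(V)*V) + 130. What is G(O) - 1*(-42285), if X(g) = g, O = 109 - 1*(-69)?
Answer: 105783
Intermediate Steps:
O = 178 (O = 109 + 69 = 178)
G(V) = 130 + 2*V² (G(V) = (V² + V*V) + 130 = (V² + V²) + 130 = 2*V² + 130 = 130 + 2*V²)
G(O) - 1*(-42285) = (130 + 2*178²) - 1*(-42285) = (130 + 2*31684) + 42285 = (130 + 63368) + 42285 = 63498 + 42285 = 105783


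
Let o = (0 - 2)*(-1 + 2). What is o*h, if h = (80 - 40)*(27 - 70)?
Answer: 3440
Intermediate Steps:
o = -2 (o = -2*1 = -2)
h = -1720 (h = 40*(-43) = -1720)
o*h = -2*(-1720) = 3440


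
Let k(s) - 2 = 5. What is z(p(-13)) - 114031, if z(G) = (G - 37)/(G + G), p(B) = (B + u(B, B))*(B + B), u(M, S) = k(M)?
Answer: -35577553/312 ≈ -1.1403e+5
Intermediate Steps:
k(s) = 7 (k(s) = 2 + 5 = 7)
u(M, S) = 7
p(B) = 2*B*(7 + B) (p(B) = (B + 7)*(B + B) = (7 + B)*(2*B) = 2*B*(7 + B))
z(G) = (-37 + G)/(2*G) (z(G) = (-37 + G)/((2*G)) = (-37 + G)*(1/(2*G)) = (-37 + G)/(2*G))
z(p(-13)) - 114031 = (-37 + 2*(-13)*(7 - 13))/(2*((2*(-13)*(7 - 13)))) - 114031 = (-37 + 2*(-13)*(-6))/(2*((2*(-13)*(-6)))) - 114031 = (½)*(-37 + 156)/156 - 114031 = (½)*(1/156)*119 - 114031 = 119/312 - 114031 = -35577553/312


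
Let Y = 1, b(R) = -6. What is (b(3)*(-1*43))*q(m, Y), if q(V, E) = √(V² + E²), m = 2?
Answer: 258*√5 ≈ 576.91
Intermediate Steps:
q(V, E) = √(E² + V²)
(b(3)*(-1*43))*q(m, Y) = (-(-6)*43)*√(1² + 2²) = (-6*(-43))*√(1 + 4) = 258*√5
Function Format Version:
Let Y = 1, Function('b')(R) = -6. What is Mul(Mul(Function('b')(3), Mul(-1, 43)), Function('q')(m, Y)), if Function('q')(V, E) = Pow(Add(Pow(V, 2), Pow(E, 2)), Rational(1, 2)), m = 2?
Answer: Mul(258, Pow(5, Rational(1, 2))) ≈ 576.91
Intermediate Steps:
Function('q')(V, E) = Pow(Add(Pow(E, 2), Pow(V, 2)), Rational(1, 2))
Mul(Mul(Function('b')(3), Mul(-1, 43)), Function('q')(m, Y)) = Mul(Mul(-6, Mul(-1, 43)), Pow(Add(Pow(1, 2), Pow(2, 2)), Rational(1, 2))) = Mul(Mul(-6, -43), Pow(Add(1, 4), Rational(1, 2))) = Mul(258, Pow(5, Rational(1, 2)))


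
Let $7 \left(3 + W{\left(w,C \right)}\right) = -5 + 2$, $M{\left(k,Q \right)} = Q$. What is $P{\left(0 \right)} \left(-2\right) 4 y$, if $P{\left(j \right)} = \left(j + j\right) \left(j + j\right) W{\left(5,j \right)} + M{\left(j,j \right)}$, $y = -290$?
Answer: $0$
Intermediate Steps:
$W{\left(w,C \right)} = - \frac{24}{7}$ ($W{\left(w,C \right)} = -3 + \frac{-5 + 2}{7} = -3 + \frac{1}{7} \left(-3\right) = -3 - \frac{3}{7} = - \frac{24}{7}$)
$P{\left(j \right)} = j - \frac{96 j^{2}}{7}$ ($P{\left(j \right)} = \left(j + j\right) \left(j + j\right) \left(- \frac{24}{7}\right) + j = 2 j 2 j \left(- \frac{24}{7}\right) + j = 4 j^{2} \left(- \frac{24}{7}\right) + j = - \frac{96 j^{2}}{7} + j = j - \frac{96 j^{2}}{7}$)
$P{\left(0 \right)} \left(-2\right) 4 y = \frac{1}{7} \cdot 0 \left(7 - 0\right) \left(-2\right) 4 \left(-290\right) = \frac{1}{7} \cdot 0 \left(7 + 0\right) \left(-2\right) 4 \left(-290\right) = \frac{1}{7} \cdot 0 \cdot 7 \left(-2\right) 4 \left(-290\right) = 0 \left(-2\right) 4 \left(-290\right) = 0 \cdot 4 \left(-290\right) = 0 \left(-290\right) = 0$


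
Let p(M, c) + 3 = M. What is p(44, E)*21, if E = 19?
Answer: 861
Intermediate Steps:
p(M, c) = -3 + M
p(44, E)*21 = (-3 + 44)*21 = 41*21 = 861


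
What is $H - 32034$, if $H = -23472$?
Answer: $-55506$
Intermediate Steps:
$H - 32034 = -23472 - 32034 = -55506$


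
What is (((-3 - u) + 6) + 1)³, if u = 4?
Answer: 0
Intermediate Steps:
(((-3 - u) + 6) + 1)³ = (((-3 - 1*4) + 6) + 1)³ = (((-3 - 4) + 6) + 1)³ = ((-7 + 6) + 1)³ = (-1 + 1)³ = 0³ = 0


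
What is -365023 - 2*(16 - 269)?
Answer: -364517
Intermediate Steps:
-365023 - 2*(16 - 269) = -365023 - 2*(-253) = -365023 - 1*(-506) = -365023 + 506 = -364517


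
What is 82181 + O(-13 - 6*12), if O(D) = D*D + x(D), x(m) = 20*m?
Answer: 87706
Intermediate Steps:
O(D) = D² + 20*D (O(D) = D*D + 20*D = D² + 20*D)
82181 + O(-13 - 6*12) = 82181 + (-13 - 6*12)*(20 + (-13 - 6*12)) = 82181 + (-13 - 72)*(20 + (-13 - 72)) = 82181 - 85*(20 - 85) = 82181 - 85*(-65) = 82181 + 5525 = 87706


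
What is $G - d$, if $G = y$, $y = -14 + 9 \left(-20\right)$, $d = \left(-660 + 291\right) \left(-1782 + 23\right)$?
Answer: $-649265$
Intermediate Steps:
$d = 649071$ ($d = \left(-369\right) \left(-1759\right) = 649071$)
$y = -194$ ($y = -14 - 180 = -194$)
$G = -194$
$G - d = -194 - 649071 = -649265$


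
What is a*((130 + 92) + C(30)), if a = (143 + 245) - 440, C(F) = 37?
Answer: -13468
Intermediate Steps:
a = -52 (a = 388 - 440 = -52)
a*((130 + 92) + C(30)) = -52*((130 + 92) + 37) = -52*(222 + 37) = -52*259 = -13468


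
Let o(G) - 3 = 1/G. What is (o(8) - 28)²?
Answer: 39601/64 ≈ 618.77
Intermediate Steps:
o(G) = 3 + 1/G
(o(8) - 28)² = ((3 + 1/8) - 28)² = ((3 + ⅛) - 28)² = (25/8 - 28)² = (-199/8)² = 39601/64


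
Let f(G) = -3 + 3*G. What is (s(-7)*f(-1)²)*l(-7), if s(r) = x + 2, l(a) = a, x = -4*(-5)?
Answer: -5544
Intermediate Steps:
x = 20
s(r) = 22 (s(r) = 20 + 2 = 22)
(s(-7)*f(-1)²)*l(-7) = (22*(-3 + 3*(-1))²)*(-7) = (22*(-3 - 3)²)*(-7) = (22*(-6)²)*(-7) = (22*36)*(-7) = 792*(-7) = -5544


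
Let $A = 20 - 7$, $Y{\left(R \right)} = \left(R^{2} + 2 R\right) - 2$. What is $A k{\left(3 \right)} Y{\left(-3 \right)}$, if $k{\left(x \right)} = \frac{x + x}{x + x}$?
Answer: $13$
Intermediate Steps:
$Y{\left(R \right)} = -2 + R^{2} + 2 R$
$k{\left(x \right)} = 1$ ($k{\left(x \right)} = \frac{2 x}{2 x} = 2 x \frac{1}{2 x} = 1$)
$A = 13$ ($A = 20 - 7 = 13$)
$A k{\left(3 \right)} Y{\left(-3 \right)} = 13 \cdot 1 \left(-2 + \left(-3\right)^{2} + 2 \left(-3\right)\right) = 13 \left(-2 + 9 - 6\right) = 13 \cdot 1 = 13$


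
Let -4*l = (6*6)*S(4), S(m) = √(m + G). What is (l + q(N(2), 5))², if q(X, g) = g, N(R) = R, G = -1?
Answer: 268 - 90*√3 ≈ 112.12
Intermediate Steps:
S(m) = √(-1 + m) (S(m) = √(m - 1) = √(-1 + m))
l = -9*√3 (l = -6*6*√(-1 + 4)/4 = -9*√3 ≈ -15.588)
(l + q(N(2), 5))² = (-9*√3 + 5)² = (5 - 9*√3)²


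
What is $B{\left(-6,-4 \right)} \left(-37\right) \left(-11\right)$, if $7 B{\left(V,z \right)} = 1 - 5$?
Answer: $- \frac{1628}{7} \approx -232.57$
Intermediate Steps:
$B{\left(V,z \right)} = - \frac{4}{7}$ ($B{\left(V,z \right)} = \frac{1 - 5}{7} = \frac{1}{7} \left(-4\right) = - \frac{4}{7}$)
$B{\left(-6,-4 \right)} \left(-37\right) \left(-11\right) = \left(- \frac{4}{7}\right) \left(-37\right) \left(-11\right) = \frac{148}{7} \left(-11\right) = - \frac{1628}{7}$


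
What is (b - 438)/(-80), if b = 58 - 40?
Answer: 21/4 ≈ 5.2500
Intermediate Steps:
b = 18
(b - 438)/(-80) = (18 - 438)/(-80) = -1/80*(-420) = 21/4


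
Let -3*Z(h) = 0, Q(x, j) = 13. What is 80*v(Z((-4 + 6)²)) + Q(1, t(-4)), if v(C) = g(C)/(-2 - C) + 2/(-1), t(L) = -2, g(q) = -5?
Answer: 53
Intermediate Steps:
Z(h) = 0 (Z(h) = -⅓*0 = 0)
v(C) = -2 - 5/(-2 - C) (v(C) = -5/(-2 - C) + 2/(-1) = -5/(-2 - C) + 2*(-1) = -5/(-2 - C) - 2 = -2 - 5/(-2 - C))
80*v(Z((-4 + 6)²)) + Q(1, t(-4)) = 80*((1 - 2*0)/(2 + 0)) + 13 = 80*((1 + 0)/2) + 13 = 80*((½)*1) + 13 = 80*(½) + 13 = 40 + 13 = 53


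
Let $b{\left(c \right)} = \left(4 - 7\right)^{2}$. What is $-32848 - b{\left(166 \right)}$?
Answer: $-32857$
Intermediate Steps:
$b{\left(c \right)} = 9$ ($b{\left(c \right)} = \left(-3\right)^{2} = 9$)
$-32848 - b{\left(166 \right)} = -32848 - 9 = -32857$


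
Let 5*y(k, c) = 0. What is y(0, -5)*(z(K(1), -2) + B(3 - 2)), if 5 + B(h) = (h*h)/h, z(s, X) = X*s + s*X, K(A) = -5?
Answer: 0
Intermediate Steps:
y(k, c) = 0 (y(k, c) = (1/5)*0 = 0)
z(s, X) = 2*X*s (z(s, X) = X*s + X*s = 2*X*s)
B(h) = -5 + h (B(h) = -5 + (h*h)/h = -5 + h**2/h = -5 + h)
y(0, -5)*(z(K(1), -2) + B(3 - 2)) = 0*(2*(-2)*(-5) + (-5 + (3 - 2))) = 0*(20 + (-5 + 1)) = 0*(20 - 4) = 0*16 = 0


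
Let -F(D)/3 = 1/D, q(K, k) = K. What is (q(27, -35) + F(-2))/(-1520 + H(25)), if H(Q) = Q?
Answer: -57/2990 ≈ -0.019064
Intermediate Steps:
F(D) = -3/D
(q(27, -35) + F(-2))/(-1520 + H(25)) = (27 - 3/(-2))/(-1520 + 25) = (27 - 3*(-½))/(-1495) = (27 + 3/2)*(-1/1495) = (57/2)*(-1/1495) = -57/2990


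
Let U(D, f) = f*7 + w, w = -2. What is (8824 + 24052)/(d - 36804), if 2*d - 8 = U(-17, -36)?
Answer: -32876/36927 ≈ -0.89030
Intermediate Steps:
U(D, f) = -2 + 7*f (U(D, f) = f*7 - 2 = 7*f - 2 = -2 + 7*f)
d = -123 (d = 4 + (-2 + 7*(-36))/2 = 4 + (-2 - 252)/2 = 4 + (1/2)*(-254) = 4 - 127 = -123)
(8824 + 24052)/(d - 36804) = (8824 + 24052)/(-123 - 36804) = 32876/(-36927) = 32876*(-1/36927) = -32876/36927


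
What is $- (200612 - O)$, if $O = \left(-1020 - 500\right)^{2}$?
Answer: $2109788$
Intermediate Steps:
$O = 2310400$ ($O = \left(-1520\right)^{2} = 2310400$)
$- (200612 - O) = - (200612 - 2310400) = \left(-1\right) \left(-2109788\right) = 2109788$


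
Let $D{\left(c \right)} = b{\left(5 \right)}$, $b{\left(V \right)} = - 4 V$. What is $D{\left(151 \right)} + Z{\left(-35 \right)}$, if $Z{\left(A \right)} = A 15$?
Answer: $-545$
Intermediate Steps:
$D{\left(c \right)} = -20$ ($D{\left(c \right)} = \left(-4\right) 5 = -20$)
$Z{\left(A \right)} = 15 A$
$D{\left(151 \right)} + Z{\left(-35 \right)} = -20 + 15 \left(-35\right) = -20 - 525 = -545$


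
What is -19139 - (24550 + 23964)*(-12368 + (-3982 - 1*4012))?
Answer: 987822929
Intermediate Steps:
-19139 - (24550 + 23964)*(-12368 + (-3982 - 1*4012)) = -19139 - 48514*(-12368 + (-3982 - 4012)) = -19139 - 48514*(-12368 - 7994) = -19139 - 48514*(-20362) = -19139 - 1*(-987842068) = -19139 + 987842068 = 987822929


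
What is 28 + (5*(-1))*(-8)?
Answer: 68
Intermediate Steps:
28 + (5*(-1))*(-8) = 28 - 5*(-8) = 28 + 40 = 68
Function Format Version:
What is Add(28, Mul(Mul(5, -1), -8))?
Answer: 68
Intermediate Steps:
Add(28, Mul(Mul(5, -1), -8)) = Add(28, Mul(-5, -8)) = Add(28, 40) = 68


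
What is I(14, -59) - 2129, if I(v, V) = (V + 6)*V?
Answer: 998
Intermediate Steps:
I(v, V) = V*(6 + V) (I(v, V) = (6 + V)*V = V*(6 + V))
I(14, -59) - 2129 = -59*(6 - 59) - 2129 = -59*(-53) - 2129 = 3127 - 2129 = 998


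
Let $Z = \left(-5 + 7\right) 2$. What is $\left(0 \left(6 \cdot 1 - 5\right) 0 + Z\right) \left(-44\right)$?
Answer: $-176$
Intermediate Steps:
$Z = 4$ ($Z = 2 \cdot 2 = 4$)
$\left(0 \left(6 \cdot 1 - 5\right) 0 + Z\right) \left(-44\right) = \left(0 \left(6 \cdot 1 - 5\right) 0 + 4\right) \left(-44\right) = \left(0 \left(6 - 5\right) 0 + 4\right) \left(-44\right) = \left(0 \cdot 1 \cdot 0 + 4\right) \left(-44\right) = \left(0 \cdot 0 + 4\right) \left(-44\right) = \left(0 + 4\right) \left(-44\right) = 4 \left(-44\right) = -176$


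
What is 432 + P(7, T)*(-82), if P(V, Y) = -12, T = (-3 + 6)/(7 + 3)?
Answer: 1416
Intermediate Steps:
T = 3/10 ≈ 0.30000
432 + P(7, T)*(-82) = 432 - 12*(-82) = 432 + 984 = 1416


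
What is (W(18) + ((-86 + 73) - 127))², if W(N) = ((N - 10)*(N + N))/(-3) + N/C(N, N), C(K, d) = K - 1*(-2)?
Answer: 5527201/100 ≈ 55272.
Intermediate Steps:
C(K, d) = 2 + K (C(K, d) = K + 2 = 2 + K)
W(N) = N/(2 + N) - 2*N*(-10 + N)/3 (W(N) = ((N - 10)*(N + N))/(-3) + N/(2 + N) = ((-10 + N)*(2*N))*(-⅓) + N/(2 + N) = (2*N*(-10 + N))*(-⅓) + N/(2 + N) = -2*N*(-10 + N)/3 + N/(2 + N) = N/(2 + N) - 2*N*(-10 + N)/3)
(W(18) + ((-86 + 73) - 127))² = ((⅓)*18*(43 - 2*18² + 16*18)/(2 + 18) + ((-86 + 73) - 127))² = ((⅓)*18*(43 - 2*324 + 288)/20 + (-13 - 127))² = ((⅓)*18*(1/20)*(43 - 648 + 288) - 140)² = ((⅓)*18*(1/20)*(-317) - 140)² = (-951/10 - 140)² = (-2351/10)² = 5527201/100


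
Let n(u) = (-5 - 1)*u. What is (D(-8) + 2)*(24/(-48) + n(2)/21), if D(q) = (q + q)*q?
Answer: -975/7 ≈ -139.29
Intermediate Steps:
D(q) = 2*q² (D(q) = (2*q)*q = 2*q²)
n(u) = -6*u
(D(-8) + 2)*(24/(-48) + n(2)/21) = (2*(-8)² + 2)*(24/(-48) - 6*2/21) = (2*64 + 2)*(24*(-1/48) - 12*1/21) = (128 + 2)*(-½ - 4/7) = 130*(-15/14) = -975/7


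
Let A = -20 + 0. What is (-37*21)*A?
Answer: 15540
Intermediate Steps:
A = -20
(-37*21)*A = -37*21*(-20) = -777*(-20) = 15540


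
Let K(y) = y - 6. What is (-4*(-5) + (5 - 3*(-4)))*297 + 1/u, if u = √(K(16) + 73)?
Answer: 10989 + √83/83 ≈ 10989.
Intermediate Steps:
K(y) = -6 + y
u = √83 (u = √((-6 + 16) + 73) = √(10 + 73) = √83 ≈ 9.1104)
(-4*(-5) + (5 - 3*(-4)))*297 + 1/u = (-4*(-5) + (5 - 3*(-4)))*297 + 1/(√83) = (20 + (5 + 12))*297 + √83/83 = (20 + 17)*297 + √83/83 = 37*297 + √83/83 = 10989 + √83/83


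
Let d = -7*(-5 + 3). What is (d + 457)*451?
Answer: 212421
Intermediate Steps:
d = 14 (d = -7*(-2) = 14)
(d + 457)*451 = (14 + 457)*451 = 471*451 = 212421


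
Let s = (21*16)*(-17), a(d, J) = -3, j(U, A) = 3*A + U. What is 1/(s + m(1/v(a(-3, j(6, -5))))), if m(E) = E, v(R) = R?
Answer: -3/17137 ≈ -0.00017506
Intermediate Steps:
j(U, A) = U + 3*A
s = -5712 (s = 336*(-17) = -5712)
1/(s + m(1/v(a(-3, j(6, -5))))) = 1/(-5712 + 1/(-3)) = 1/(-5712 - ⅓) = 1/(-17137/3) = -3/17137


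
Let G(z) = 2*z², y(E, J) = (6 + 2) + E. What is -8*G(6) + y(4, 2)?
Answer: -564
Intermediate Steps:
y(E, J) = 8 + E
-8*G(6) + y(4, 2) = -16*6² + (8 + 4) = -16*36 + 12 = -8*72 + 12 = -576 + 12 = -564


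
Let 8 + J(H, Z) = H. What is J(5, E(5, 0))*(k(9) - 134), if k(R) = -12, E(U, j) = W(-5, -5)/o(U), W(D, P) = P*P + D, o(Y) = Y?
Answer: 438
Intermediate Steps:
W(D, P) = D + P² (W(D, P) = P² + D = D + P²)
E(U, j) = 20/U (E(U, j) = (-5 + (-5)²)/U = (-5 + 25)/U = 20/U)
J(H, Z) = -8 + H
J(5, E(5, 0))*(k(9) - 134) = (-8 + 5)*(-12 - 134) = -3*(-146) = 438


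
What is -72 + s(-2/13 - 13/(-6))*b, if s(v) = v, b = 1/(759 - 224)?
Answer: -3004403/41730 ≈ -71.996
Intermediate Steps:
b = 1/535 ≈ 0.0018692
-72 + s(-2/13 - 13/(-6))*b = -72 + (-2/13 - 13/(-6))*(1/535) = -72 + (-2*1/13 - 13*(-⅙))*(1/535) = -72 + (-2/13 + 13/6)*(1/535) = -72 + (157/78)*(1/535) = -72 + 157/41730 = -3004403/41730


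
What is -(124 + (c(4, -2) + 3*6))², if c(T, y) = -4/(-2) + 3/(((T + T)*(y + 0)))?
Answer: -5294601/256 ≈ -20682.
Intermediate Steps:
c(T, y) = 2 + 3/(2*T*y) (c(T, y) = -4*(-½) + 3/(((2*T)*y)) = 2 + 3/((2*T*y)) = 2 + 3*(1/(2*T*y)) = 2 + 3/(2*T*y))
-(124 + (c(4, -2) + 3*6))² = -(124 + ((2 + (3/2)/(4*(-2))) + 3*6))² = -(124 + ((2 + (3/2)*(¼)*(-½)) + 18))² = -(124 + ((2 - 3/16) + 18))² = -(124 + (29/16 + 18))² = -(124 + 317/16)² = -(2301/16)² = -1*5294601/256 = -5294601/256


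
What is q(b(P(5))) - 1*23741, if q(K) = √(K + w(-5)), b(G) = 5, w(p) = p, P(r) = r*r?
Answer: -23741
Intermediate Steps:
P(r) = r²
q(K) = √(-5 + K) (q(K) = √(K - 5) = √(-5 + K))
q(b(P(5))) - 1*23741 = √(-5 + 5) - 1*23741 = √0 - 23741 = 0 - 23741 = -23741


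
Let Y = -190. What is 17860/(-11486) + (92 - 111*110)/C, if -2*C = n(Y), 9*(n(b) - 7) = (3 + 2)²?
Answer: 312975073/126346 ≈ 2477.1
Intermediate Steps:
n(b) = 88/9 (n(b) = 7 + (3 + 2)²/9 = 7 + (⅑)*5² = 7 + (⅑)*25 = 7 + 25/9 = 88/9)
C = -44/9 (C = -½*88/9 = -44/9 ≈ -4.8889)
17860/(-11486) + (92 - 111*110)/C = 17860/(-11486) + (92 - 111*110)/(-44/9) = 17860*(-1/11486) + (92 - 12210)*(-9/44) = -8930/5743 - 12118*(-9/44) = -8930/5743 + 54531/22 = 312975073/126346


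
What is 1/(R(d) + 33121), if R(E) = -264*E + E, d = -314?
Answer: 1/115703 ≈ 8.6428e-6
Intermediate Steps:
R(E) = -263*E
1/(R(d) + 33121) = 1/(-263*(-314) + 33121) = 1/(82582 + 33121) = 1/115703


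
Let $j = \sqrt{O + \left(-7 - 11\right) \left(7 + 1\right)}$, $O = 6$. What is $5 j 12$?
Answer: $60 i \sqrt{138} \approx 704.84 i$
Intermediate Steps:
$j = i \sqrt{138}$ ($j = \sqrt{6 + \left(-7 - 11\right) \left(7 + 1\right)} = \sqrt{6 - 144} = \sqrt{-138} = i \sqrt{138} \approx 11.747 i$)
$5 j 12 = 5 i \sqrt{138} \cdot 12 = 60 i \sqrt{138}$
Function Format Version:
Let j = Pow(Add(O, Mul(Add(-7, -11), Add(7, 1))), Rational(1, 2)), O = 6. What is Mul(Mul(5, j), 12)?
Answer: Mul(60, I, Pow(138, Rational(1, 2))) ≈ Mul(704.84, I)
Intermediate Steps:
j = Mul(I, Pow(138, Rational(1, 2))) (j = Pow(Add(6, Mul(Add(-7, -11), Add(7, 1))), Rational(1, 2)) = Pow(Add(6, Mul(-18, 8)), Rational(1, 2)) = Pow(Add(6, -144), Rational(1, 2)) = Pow(-138, Rational(1, 2)) = Mul(I, Pow(138, Rational(1, 2))) ≈ Mul(11.747, I))
Mul(Mul(5, j), 12) = Mul(Mul(5, Mul(I, Pow(138, Rational(1, 2)))), 12) = Mul(Mul(5, I, Pow(138, Rational(1, 2))), 12) = Mul(60, I, Pow(138, Rational(1, 2)))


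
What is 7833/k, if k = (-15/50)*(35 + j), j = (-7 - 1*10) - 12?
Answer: -13055/3 ≈ -4351.7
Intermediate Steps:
j = -29 (j = (-7 - 10) - 12 = -17 - 12 = -29)
k = -9/5 (k = (-15/50)*(35 - 29) = -15*1/50*6 = -3/10*6 = -9/5 ≈ -1.8000)
7833/k = 7833/(-9/5) = 7833*(-5/9) = -13055/3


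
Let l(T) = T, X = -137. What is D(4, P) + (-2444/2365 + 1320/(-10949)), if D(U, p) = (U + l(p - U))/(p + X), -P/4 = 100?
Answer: -5688426772/13905284745 ≈ -0.40908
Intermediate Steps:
P = -400 (P = -4*100 = -400)
D(U, p) = p/(-137 + p) (D(U, p) = (U + (p - U))/(p - 137) = p/(-137 + p))
D(4, P) + (-2444/2365 + 1320/(-10949)) = -400/(-137 - 400) + (-2444/2365 + 1320/(-10949)) = -400/(-537) + (-2444*1/2365 + 1320*(-1/10949)) = -400*(-1/537) + (-2444/2365 - 1320/10949) = 400/537 - 29881156/25894385 = -5688426772/13905284745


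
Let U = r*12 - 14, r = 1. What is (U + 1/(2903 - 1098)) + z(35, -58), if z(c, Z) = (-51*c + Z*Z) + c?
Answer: 2909661/1805 ≈ 1612.0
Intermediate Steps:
z(c, Z) = Z**2 - 50*c (z(c, Z) = (-51*c + Z**2) + c = (Z**2 - 51*c) + c = Z**2 - 50*c)
U = -2 (U = 1*12 - 14 = 12 - 14 = -2)
(U + 1/(2903 - 1098)) + z(35, -58) = (-2 + 1/(2903 - 1098)) + ((-58)**2 - 50*35) = (-2 + 1/1805) + (3364 - 1750) = (-2 + 1/1805) + 1614 = -3609/1805 + 1614 = 2909661/1805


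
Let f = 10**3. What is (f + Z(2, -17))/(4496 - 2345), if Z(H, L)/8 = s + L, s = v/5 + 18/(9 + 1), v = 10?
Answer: 4472/10755 ≈ 0.41581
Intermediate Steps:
s = 19/5 (s = 10/5 + 18/(9 + 1) = 10*(1/5) + 18/10 = 2 + 18*(1/10) = 2 + 9/5 = 19/5 ≈ 3.8000)
f = 1000
Z(H, L) = 152/5 + 8*L (Z(H, L) = 8*(19/5 + L) = 152/5 + 8*L)
(f + Z(2, -17))/(4496 - 2345) = (1000 + (152/5 + 8*(-17)))/(4496 - 2345) = (1000 + (152/5 - 136))/2151 = (1000 - 528/5)*(1/2151) = (4472/5)*(1/2151) = 4472/10755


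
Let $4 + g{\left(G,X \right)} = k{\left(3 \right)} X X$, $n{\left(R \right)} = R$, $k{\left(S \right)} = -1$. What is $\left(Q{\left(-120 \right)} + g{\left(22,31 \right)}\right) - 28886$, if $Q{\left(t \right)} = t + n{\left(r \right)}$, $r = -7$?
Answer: $-29978$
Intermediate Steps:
$g{\left(G,X \right)} = -4 - X^{2}$ ($g{\left(G,X \right)} = -4 + - X X = -4 - X^{2}$)
$Q{\left(t \right)} = -7 + t$ ($Q{\left(t \right)} = t - 7 = -7 + t$)
$\left(Q{\left(-120 \right)} + g{\left(22,31 \right)}\right) - 28886 = \left(\left(-7 - 120\right) - 965\right) - 28886 = \left(-127 - 965\right) - 28886 = -1092 - 28886 = -29978$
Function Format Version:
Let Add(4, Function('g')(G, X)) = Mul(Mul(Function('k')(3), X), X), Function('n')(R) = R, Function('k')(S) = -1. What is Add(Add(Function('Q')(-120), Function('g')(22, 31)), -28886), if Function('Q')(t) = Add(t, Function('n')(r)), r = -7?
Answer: -29978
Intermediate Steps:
Function('g')(G, X) = Add(-4, Mul(-1, Pow(X, 2))) (Function('g')(G, X) = Add(-4, Mul(Mul(-1, X), X)) = Add(-4, Mul(-1, Pow(X, 2))))
Function('Q')(t) = Add(-7, t) (Function('Q')(t) = Add(t, -7) = Add(-7, t))
Add(Add(Function('Q')(-120), Function('g')(22, 31)), -28886) = Add(Add(Add(-7, -120), Add(-4, Mul(-1, Pow(31, 2)))), -28886) = Add(Add(-127, Add(-4, Mul(-1, 961))), -28886) = Add(Add(-127, Add(-4, -961)), -28886) = Add(Add(-127, -965), -28886) = Add(-1092, -28886) = -29978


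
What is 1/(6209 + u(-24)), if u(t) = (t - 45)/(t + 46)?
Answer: 22/136529 ≈ 0.00016114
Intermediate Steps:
u(t) = (-45 + t)/(46 + t)
1/(6209 + u(-24)) = 1/(6209 + (-45 - 24)/(46 - 24)) = 1/(6209 - 69/22) = 1/(136529/22) = 22/136529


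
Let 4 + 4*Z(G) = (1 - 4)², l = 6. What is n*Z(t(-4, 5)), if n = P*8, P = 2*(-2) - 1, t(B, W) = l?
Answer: -50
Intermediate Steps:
t(B, W) = 6
Z(G) = 5/4 (Z(G) = -1 + (1 - 4)²/4 = -1 + (¼)*(-3)² = -1 + (¼)*9 = -1 + 9/4 = 5/4)
P = -5 (P = -4 - 1 = -5)
n = -40 (n = -5*8 = -40)
n*Z(t(-4, 5)) = -40*5/4 = -50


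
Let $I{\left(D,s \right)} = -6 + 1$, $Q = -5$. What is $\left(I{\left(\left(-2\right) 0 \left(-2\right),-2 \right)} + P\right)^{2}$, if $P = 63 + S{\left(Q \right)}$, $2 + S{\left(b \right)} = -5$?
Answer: $2601$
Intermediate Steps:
$S{\left(b \right)} = -7$ ($S{\left(b \right)} = -2 - 5 = -7$)
$I{\left(D,s \right)} = -5$
$P = 56$ ($P = 63 - 7 = 56$)
$\left(I{\left(\left(-2\right) 0 \left(-2\right),-2 \right)} + P\right)^{2} = \left(-5 + 56\right)^{2} = 51^{2} = 2601$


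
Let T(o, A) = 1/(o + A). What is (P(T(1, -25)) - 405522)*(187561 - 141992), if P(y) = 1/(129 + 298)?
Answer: -7890632026117/427 ≈ -1.8479e+10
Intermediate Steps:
T(o, A) = 1/(A + o)
P(y) = 1/427
(P(T(1, -25)) - 405522)*(187561 - 141992) = (1/427 - 405522)*(187561 - 141992) = -173157893/427*45569 = -7890632026117/427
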